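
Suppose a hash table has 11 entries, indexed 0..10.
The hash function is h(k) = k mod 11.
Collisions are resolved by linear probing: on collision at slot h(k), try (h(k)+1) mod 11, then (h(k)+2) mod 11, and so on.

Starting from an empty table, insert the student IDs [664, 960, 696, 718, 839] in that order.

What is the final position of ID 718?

6

664: h=4 → slot 4
960: h=3 → slot 3
696: h=3, probe 3,4,5 → slot 5
718: h=3, probe 3,4,5,6 → slot 6
839: h=3, probe 3,4,5,6,7 → slot 7
Table: [., ., ., 960, 664, 696, 718, 839, ., ., .]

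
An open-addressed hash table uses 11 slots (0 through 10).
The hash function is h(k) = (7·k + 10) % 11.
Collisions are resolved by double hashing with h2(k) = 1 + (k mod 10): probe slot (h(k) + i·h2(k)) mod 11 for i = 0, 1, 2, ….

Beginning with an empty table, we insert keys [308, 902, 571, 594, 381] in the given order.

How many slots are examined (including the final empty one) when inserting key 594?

2

Insert 308: h=10, slot 10 empty => index 10.
Insert 902: h=10, h2=3, slot 10 occupied => index 2.
Insert 571: h=3, slot 3 empty => index 3.
Insert 594: h=10, h2=5, slot 10 occupied => index 4.
Insert 381: h=4, h2=2, slot 4 occupied => index 6.
Table: [-, -, 902, 571, 594, -, 381, -, -, -, 308]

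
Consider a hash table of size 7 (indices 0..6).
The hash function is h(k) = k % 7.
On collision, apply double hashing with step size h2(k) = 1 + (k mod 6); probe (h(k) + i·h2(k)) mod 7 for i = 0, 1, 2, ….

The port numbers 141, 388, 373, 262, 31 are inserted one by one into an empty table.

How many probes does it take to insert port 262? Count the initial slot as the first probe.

141: h=1 -> slot 1
388: h=3 -> slot 3
373: h=2 -> slot 2
262: h=3, h2=5, probe 3,1,6 -> slot 6
31: h=3, h2=2, probe 3,5 -> slot 5
Table: [-, 141, 373, 388, -, 31, 262]

3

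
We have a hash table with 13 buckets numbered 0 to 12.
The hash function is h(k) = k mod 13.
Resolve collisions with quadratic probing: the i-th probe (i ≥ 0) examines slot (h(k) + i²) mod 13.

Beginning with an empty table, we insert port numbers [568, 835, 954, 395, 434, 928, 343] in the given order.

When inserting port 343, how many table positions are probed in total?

Insert 568: h=9, slot 9 empty → index 9.
Insert 835: h=3, slot 3 empty → index 3.
Insert 954: h=5, slot 5 empty → index 5.
Insert 395: h=5, slot 5 occupied → index 6.
Insert 434: h=5, slots 5,6,9 occupied → index 1.
Insert 928: h=5, slots 5,6,9,1 occupied → index 8.
Insert 343: h=5, slots 5,6,9,1,8 occupied → index 4.
Table: [∅, 434, ∅, 835, 343, 954, 395, ∅, 928, 568, ∅, ∅, ∅]

6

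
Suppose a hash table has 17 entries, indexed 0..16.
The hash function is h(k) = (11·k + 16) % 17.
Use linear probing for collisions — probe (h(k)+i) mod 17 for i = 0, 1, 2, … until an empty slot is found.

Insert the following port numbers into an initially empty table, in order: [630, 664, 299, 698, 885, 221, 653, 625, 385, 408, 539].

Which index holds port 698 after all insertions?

12

630: h=10 → slot 10
664: h=10, probe 10,11 → slot 11
299: h=7 → slot 7
698: h=10, probe 10,11,12 → slot 12
885: h=10, probe 10,11,12,13 → slot 13
221: h=16 → slot 16
653: h=8 → slot 8
625: h=6 → slot 6
385: h=1 → slot 1
408: h=16, probe 16,0 → slot 0
539: h=12, probe 12,13,14 → slot 14
Table: [408, 385, —, —, —, —, 625, 299, 653, —, 630, 664, 698, 885, 539, —, 221]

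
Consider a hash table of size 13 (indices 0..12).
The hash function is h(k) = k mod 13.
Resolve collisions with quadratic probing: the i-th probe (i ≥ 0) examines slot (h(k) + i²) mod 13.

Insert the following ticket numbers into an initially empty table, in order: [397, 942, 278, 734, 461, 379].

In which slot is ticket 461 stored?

2

Insert 397: h=7, slot 7 empty => index 7.
Insert 942: h=6, slot 6 empty => index 6.
Insert 278: h=5, slot 5 empty => index 5.
Insert 734: h=6, slots 6,7 occupied => index 10.
Insert 461: h=6, slots 6,7,10 occupied => index 2.
Insert 379: h=2, slot 2 occupied => index 3.
Table: [., ., 461, 379, ., 278, 942, 397, ., ., 734, ., .]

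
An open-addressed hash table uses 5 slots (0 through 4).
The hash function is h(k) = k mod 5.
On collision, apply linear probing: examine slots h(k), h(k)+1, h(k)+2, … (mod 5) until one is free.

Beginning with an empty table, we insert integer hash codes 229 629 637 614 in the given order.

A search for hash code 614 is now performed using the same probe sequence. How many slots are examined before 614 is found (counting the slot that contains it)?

3

229 hashes to 4; slot 4 is free → place at 4.
629 hashes to 4; 4 taken → place at 0.
637 hashes to 2; slot 2 is free → place at 2.
614 hashes to 4; 4,0 taken → place at 1.
Table: [629, 614, 637, _, 229]
Lookup 614: h=4, probe 4,0,1 → found at 1.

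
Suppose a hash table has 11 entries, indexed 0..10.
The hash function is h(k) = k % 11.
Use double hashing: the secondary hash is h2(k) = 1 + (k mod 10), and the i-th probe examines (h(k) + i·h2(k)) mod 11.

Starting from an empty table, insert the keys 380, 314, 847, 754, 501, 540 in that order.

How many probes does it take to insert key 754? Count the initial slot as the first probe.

3

380 hashes to 6; slot 6 is free -> place at 6.
314 hashes to 6, h2=5; 6 taken -> place at 0.
847 hashes to 0, h2=8; 0 taken -> place at 8.
754 hashes to 6, h2=5; 6,0 taken -> place at 5.
501 hashes to 6, h2=2; 6,8 taken -> place at 10.
540 hashes to 1; slot 1 is free -> place at 1.
Table: [314, 540, -, -, -, 754, 380, -, 847, -, 501]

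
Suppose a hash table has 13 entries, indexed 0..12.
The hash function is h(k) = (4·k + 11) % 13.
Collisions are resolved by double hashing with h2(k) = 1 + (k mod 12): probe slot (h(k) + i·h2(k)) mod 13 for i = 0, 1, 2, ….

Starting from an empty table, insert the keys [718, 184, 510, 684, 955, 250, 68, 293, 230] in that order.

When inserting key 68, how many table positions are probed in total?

3

718: h=10 → slot 10
184: h=6 → slot 6
510: h=10, h2=7, probe 10,4 → slot 4
684: h=4, h2=1, probe 4,5 → slot 5
955: h=9 → slot 9
250: h=10, h2=11, probe 10,8 → slot 8
68: h=10, h2=9, probe 10,6,2 → slot 2
293: h=0 → slot 0
230: h=8, h2=3, probe 8,11 → slot 11
Table: [293, —, 68, —, 510, 684, 184, —, 250, 955, 718, 230, —]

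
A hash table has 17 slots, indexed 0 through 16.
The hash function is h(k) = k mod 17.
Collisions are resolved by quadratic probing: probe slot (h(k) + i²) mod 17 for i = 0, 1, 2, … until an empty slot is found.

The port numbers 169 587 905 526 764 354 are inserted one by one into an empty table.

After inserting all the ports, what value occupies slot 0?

526

169: h=16 => slot 16
587: h=9 => slot 9
905: h=4 => slot 4
526: h=16, probe 16,0 => slot 0
764: h=16, probe 16,0,3 => slot 3
354: h=14 => slot 14
Table: [526, ∅, ∅, 764, 905, ∅, ∅, ∅, ∅, 587, ∅, ∅, ∅, ∅, 354, ∅, 169]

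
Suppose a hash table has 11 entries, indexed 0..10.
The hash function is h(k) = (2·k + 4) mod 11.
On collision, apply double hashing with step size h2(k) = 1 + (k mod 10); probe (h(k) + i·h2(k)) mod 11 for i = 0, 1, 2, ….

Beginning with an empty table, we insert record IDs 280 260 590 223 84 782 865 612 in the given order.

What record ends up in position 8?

590

280: h=3 -> slot 3
260: h=7 -> slot 7
590: h=7, h2=1, probe 7,8 -> slot 8
223: h=10 -> slot 10
84: h=7, h2=5, probe 7,1 -> slot 1
782: h=6 -> slot 6
865: h=7, h2=6, probe 7,2 -> slot 2
612: h=7, h2=3, probe 7,10,2,5 -> slot 5
Table: [_, 84, 865, 280, _, 612, 782, 260, 590, _, 223]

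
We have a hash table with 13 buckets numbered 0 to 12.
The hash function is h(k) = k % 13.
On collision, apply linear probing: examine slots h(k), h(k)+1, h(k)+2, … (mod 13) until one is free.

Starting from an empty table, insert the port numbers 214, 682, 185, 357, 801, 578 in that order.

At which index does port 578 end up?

10

214 hashes to 6; slot 6 is free => place at 6.
682 hashes to 6; 6 taken => place at 7.
185 hashes to 3; slot 3 is free => place at 3.
357 hashes to 6; 6,7 taken => place at 8.
801 hashes to 8; 8 taken => place at 9.
578 hashes to 6; 6,7,8,9 taken => place at 10.
Table: [-, -, -, 185, -, -, 214, 682, 357, 801, 578, -, -]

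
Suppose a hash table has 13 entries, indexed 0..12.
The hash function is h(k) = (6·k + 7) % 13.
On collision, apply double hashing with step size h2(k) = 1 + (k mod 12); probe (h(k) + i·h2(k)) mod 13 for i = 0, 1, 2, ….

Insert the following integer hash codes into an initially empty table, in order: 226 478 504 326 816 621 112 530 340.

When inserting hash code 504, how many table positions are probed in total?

2

226: h=11 → slot 11
478: h=2 → slot 2
504: h=2, h2=1, probe 2,3 → slot 3
326: h=0 → slot 0
816: h=2, h2=1, probe 2,3,4 → slot 4
621: h=2, h2=10, probe 2,12 → slot 12
112: h=3, h2=5, probe 3,8 → slot 8
530: h=2, h2=3, probe 2,5 → slot 5
340: h=6 → slot 6
Table: [326, —, 478, 504, 816, 530, 340, —, 112, —, —, 226, 621]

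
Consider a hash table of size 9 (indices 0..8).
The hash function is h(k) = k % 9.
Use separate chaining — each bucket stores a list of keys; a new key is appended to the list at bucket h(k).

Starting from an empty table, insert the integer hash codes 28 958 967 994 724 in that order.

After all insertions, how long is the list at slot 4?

28 -> bucket 1
958 -> bucket 4
967 -> bucket 4 (collision)
994 -> bucket 4 (collision)
724 -> bucket 4 (collision)
Final buckets:
0: ∅
1: 28
2: ∅
3: ∅
4: 958 -> 967 -> 994 -> 724
5: ∅
6: ∅
7: ∅
8: ∅

4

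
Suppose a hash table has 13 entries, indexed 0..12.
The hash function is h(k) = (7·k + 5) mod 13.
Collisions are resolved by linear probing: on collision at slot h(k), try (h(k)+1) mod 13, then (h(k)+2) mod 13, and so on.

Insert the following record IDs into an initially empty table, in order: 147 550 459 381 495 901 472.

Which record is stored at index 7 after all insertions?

147

Insert 147: h=7, slot 7 empty => index 7.
Insert 550: h=7, slot 7 occupied => index 8.
Insert 459: h=7, slots 7,8 occupied => index 9.
Insert 381: h=7, slots 7,8,9 occupied => index 10.
Insert 495: h=12, slot 12 empty => index 12.
Insert 901: h=7, slots 7,8,9,10 occupied => index 11.
Insert 472: h=7, slots 7,8,9,10,11,12 occupied => index 0.
Table: [472, —, —, —, —, —, —, 147, 550, 459, 381, 901, 495]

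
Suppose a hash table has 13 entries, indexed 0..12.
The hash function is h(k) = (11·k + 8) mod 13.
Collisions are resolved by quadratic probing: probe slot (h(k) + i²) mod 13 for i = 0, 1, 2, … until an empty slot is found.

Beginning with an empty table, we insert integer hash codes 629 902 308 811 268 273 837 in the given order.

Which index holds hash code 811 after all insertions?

629: h=11 -> slot 11
902: h=11, probe 11,12 -> slot 12
308: h=3 -> slot 3
811: h=11, probe 11,12,2 -> slot 2
268: h=5 -> slot 5
273: h=8 -> slot 8
837: h=11, probe 11,12,2,7 -> slot 7
Table: [., ., 811, 308, ., 268, ., 837, 273, ., ., 629, 902]

2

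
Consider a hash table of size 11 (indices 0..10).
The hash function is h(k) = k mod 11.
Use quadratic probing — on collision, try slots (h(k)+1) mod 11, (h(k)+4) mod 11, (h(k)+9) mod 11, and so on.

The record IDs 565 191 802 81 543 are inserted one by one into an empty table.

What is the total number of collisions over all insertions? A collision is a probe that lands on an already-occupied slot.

565 hashes to 4; slot 4 is free -> place at 4.
191 hashes to 4; 4 taken -> place at 5.
802 hashes to 10; slot 10 is free -> place at 10.
81 hashes to 4; 4,5 taken -> place at 8.
543 hashes to 4; 4,5,8 taken -> place at 2.
Table: [_, _, 543, _, 565, 191, _, _, 81, _, 802]

6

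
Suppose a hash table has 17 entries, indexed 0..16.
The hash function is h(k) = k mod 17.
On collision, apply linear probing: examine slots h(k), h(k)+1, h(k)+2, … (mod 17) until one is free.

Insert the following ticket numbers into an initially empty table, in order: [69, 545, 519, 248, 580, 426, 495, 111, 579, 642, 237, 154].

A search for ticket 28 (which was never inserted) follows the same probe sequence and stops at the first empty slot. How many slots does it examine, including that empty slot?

2

Insert 69: h=1, slot 1 empty => index 1.
Insert 545: h=1, slot 1 occupied => index 2.
Insert 519: h=9, slot 9 empty => index 9.
Insert 248: h=10, slot 10 empty => index 10.
Insert 580: h=2, slot 2 occupied => index 3.
Insert 426: h=1, slots 1,2,3 occupied => index 4.
Insert 495: h=2, slots 2,3,4 occupied => index 5.
Insert 111: h=9, slots 9,10 occupied => index 11.
Insert 579: h=1, slots 1,2,3,4,5 occupied => index 6.
Insert 642: h=13, slot 13 empty => index 13.
Insert 237: h=16, slot 16 empty => index 16.
Insert 154: h=1, slots 1,2,3,4,5,6 occupied => index 7.
Table: [-, 69, 545, 580, 426, 495, 579, 154, -, 519, 248, 111, -, 642, -, -, 237]
Lookup 28: h=11, probe 11,12 → slot 12 empty, not found.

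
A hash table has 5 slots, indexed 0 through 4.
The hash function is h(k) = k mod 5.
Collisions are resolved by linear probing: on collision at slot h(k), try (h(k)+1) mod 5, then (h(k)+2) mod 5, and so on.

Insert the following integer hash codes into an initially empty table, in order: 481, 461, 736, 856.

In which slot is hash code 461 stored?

2

Insert 481: h=1, slot 1 empty => index 1.
Insert 461: h=1, slot 1 occupied => index 2.
Insert 736: h=1, slots 1,2 occupied => index 3.
Insert 856: h=1, slots 1,2,3 occupied => index 4.
Table: [—, 481, 461, 736, 856]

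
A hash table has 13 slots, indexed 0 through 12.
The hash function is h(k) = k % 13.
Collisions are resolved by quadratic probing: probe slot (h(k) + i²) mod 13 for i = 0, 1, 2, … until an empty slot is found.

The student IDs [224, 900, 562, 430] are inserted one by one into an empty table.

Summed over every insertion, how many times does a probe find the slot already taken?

3

Insert 224: h=3, slot 3 empty => index 3.
Insert 900: h=3, slot 3 occupied => index 4.
Insert 562: h=3, slots 3,4 occupied => index 7.
Insert 430: h=1, slot 1 empty => index 1.
Table: [_, 430, _, 224, 900, _, _, 562, _, _, _, _, _]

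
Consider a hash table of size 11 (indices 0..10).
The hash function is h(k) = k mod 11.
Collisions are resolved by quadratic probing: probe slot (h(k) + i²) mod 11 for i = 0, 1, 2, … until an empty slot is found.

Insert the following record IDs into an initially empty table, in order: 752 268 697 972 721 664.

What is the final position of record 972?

2

752: h=4 → slot 4
268: h=4, probe 4,5 → slot 5
697: h=4, probe 4,5,8 → slot 8
972: h=4, probe 4,5,8,2 → slot 2
721: h=6 → slot 6
664: h=4, probe 4,5,8,2,9 → slot 9
Table: [∅, ∅, 972, ∅, 752, 268, 721, ∅, 697, 664, ∅]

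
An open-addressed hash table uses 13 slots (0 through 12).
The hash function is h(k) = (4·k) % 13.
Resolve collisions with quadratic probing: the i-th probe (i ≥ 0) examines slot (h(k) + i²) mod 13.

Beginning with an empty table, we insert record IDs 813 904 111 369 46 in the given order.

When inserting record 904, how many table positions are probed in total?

813 hashes to 2; slot 2 is free → place at 2.
904 hashes to 2; 2 taken → place at 3.
111 hashes to 2; 2,3 taken → place at 6.
369 hashes to 7; slot 7 is free → place at 7.
46 hashes to 2; 2,3,6 taken → place at 11.
Table: [., ., 813, 904, ., ., 111, 369, ., ., ., 46, .]

2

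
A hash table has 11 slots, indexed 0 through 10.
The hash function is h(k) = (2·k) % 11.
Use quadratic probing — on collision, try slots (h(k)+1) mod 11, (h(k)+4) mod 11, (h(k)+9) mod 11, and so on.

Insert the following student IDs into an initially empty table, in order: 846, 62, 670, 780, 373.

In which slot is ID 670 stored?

Insert 846: h=9, slot 9 empty → index 9.
Insert 62: h=3, slot 3 empty → index 3.
Insert 670: h=9, slot 9 occupied → index 10.
Insert 780: h=9, slots 9,10 occupied → index 2.
Insert 373: h=9, slots 9,10,2 occupied → index 7.
Table: [—, —, 780, 62, —, —, —, 373, —, 846, 670]

10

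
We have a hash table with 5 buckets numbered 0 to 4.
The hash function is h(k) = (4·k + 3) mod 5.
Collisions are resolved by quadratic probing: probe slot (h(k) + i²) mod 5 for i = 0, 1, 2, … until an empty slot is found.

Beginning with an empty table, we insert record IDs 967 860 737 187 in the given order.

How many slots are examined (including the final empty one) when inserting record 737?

Insert 967: h=1, slot 1 empty → index 1.
Insert 860: h=3, slot 3 empty → index 3.
Insert 737: h=1, slot 1 occupied → index 2.
Insert 187: h=1, slots 1,2 occupied → index 0.
Table: [187, 967, 737, 860, .]

2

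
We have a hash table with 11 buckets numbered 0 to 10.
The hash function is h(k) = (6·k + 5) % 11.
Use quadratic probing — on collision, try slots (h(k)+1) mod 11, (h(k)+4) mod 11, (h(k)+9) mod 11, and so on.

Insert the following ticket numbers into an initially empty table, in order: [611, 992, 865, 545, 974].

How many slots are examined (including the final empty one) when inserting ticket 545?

611: h=8 -> slot 8
992: h=6 -> slot 6
865: h=3 -> slot 3
545: h=8, probe 8,9 -> slot 9
974: h=8, probe 8,9,1 -> slot 1
Table: [-, 974, -, 865, -, -, 992, -, 611, 545, -]

2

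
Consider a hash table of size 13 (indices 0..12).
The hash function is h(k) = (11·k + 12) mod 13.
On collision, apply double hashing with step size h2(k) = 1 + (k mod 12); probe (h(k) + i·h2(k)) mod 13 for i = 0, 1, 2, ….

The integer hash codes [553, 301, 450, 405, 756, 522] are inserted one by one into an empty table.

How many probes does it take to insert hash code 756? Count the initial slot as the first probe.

Insert 553: h=11, slot 11 empty -> index 11.
Insert 301: h=8, slot 8 empty -> index 8.
Insert 450: h=9, slot 9 empty -> index 9.
Insert 405: h=8, h2=10, slot 8 occupied -> index 5.
Insert 756: h=8, h2=1, slots 8,9 occupied -> index 10.
Insert 522: h=8, h2=7, slot 8 occupied -> index 2.
Table: [-, -, 522, -, -, 405, -, -, 301, 450, 756, 553, -]

3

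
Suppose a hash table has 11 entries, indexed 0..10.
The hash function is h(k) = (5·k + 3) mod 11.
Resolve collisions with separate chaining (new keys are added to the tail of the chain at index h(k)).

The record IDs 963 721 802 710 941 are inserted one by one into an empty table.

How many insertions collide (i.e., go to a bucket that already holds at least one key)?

3

963 -> bucket 0
721 -> bucket 0 (collision)
802 -> bucket 9
710 -> bucket 0 (collision)
941 -> bucket 0 (collision)
Final buckets:
0: 963 -> 721 -> 710 -> 941
1: .
2: .
3: .
4: .
5: .
6: .
7: .
8: .
9: 802
10: .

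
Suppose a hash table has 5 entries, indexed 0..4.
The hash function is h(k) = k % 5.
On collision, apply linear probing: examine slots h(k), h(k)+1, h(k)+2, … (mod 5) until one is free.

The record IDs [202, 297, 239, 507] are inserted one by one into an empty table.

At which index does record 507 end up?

0

202: h=2 => slot 2
297: h=2, probe 2,3 => slot 3
239: h=4 => slot 4
507: h=2, probe 2,3,4,0 => slot 0
Table: [507, _, 202, 297, 239]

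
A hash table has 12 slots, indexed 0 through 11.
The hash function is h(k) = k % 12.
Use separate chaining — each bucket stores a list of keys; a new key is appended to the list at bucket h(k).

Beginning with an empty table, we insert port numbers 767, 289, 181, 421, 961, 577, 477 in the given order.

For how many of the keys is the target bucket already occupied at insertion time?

Insert 767: h=11, bucket 11 empty → new chain.
Insert 289: h=1, bucket 1 empty → new chain.
Insert 181: h=1, bucket 1 nonempty → append to chain.
Insert 421: h=1, bucket 1 nonempty → append to chain.
Insert 961: h=1, bucket 1 nonempty → append to chain.
Insert 577: h=1, bucket 1 nonempty → append to chain.
Insert 477: h=9, bucket 9 empty → new chain.
Final buckets:
0: ∅
1: 289 -> 181 -> 421 -> 961 -> 577
2: ∅
3: ∅
4: ∅
5: ∅
6: ∅
7: ∅
8: ∅
9: 477
10: ∅
11: 767

4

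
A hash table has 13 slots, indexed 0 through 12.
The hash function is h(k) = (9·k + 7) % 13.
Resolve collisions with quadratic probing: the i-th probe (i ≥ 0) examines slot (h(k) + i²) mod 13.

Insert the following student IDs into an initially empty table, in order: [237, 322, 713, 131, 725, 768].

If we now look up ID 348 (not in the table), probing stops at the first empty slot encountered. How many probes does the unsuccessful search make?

3

237 hashes to 8; slot 8 is free -> place at 8.
322 hashes to 6; slot 6 is free -> place at 6.
713 hashes to 2; slot 2 is free -> place at 2.
131 hashes to 3; slot 3 is free -> place at 3.
725 hashes to 6; 6 taken -> place at 7.
768 hashes to 3; 3 taken -> place at 4.
Table: [∅, ∅, 713, 131, 768, ∅, 322, 725, 237, ∅, ∅, ∅, ∅]
Lookup 348: h=6, probe 6,7,10 → slot 10 empty, not found.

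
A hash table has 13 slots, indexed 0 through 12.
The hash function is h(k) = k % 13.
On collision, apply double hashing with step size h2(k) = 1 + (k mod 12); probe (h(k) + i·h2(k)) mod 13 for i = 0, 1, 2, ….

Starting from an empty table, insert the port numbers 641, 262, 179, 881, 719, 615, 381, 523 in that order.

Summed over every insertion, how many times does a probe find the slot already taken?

641: h=4 -> slot 4
262: h=2 -> slot 2
179: h=10 -> slot 10
881: h=10, h2=6, probe 10,3 -> slot 3
719: h=4, h2=12, probe 4,3,2,1 -> slot 1
615: h=4, h2=4, probe 4,8 -> slot 8
381: h=4, h2=10, probe 4,1,11 -> slot 11
523: h=3, h2=8, probe 3,11,6 -> slot 6
Table: [., 719, 262, 881, 641, ., 523, ., 615, ., 179, 381, .]

9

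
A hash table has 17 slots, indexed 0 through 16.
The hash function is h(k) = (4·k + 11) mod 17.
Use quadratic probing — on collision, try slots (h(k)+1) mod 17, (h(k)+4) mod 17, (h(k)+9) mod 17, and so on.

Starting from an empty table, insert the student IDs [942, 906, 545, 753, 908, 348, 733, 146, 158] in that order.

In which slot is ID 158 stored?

942: h=5 => slot 5
906: h=14 => slot 14
545: h=15 => slot 15
753: h=14, probe 14,15,1 => slot 1
908: h=5, probe 5,6 => slot 6
348: h=9 => slot 9
733: h=2 => slot 2
146: h=0 => slot 0
158: h=14, probe 14,15,1,6,13 => slot 13
Table: [146, 753, 733, —, —, 942, 908, —, —, 348, —, —, —, 158, 906, 545, —]

13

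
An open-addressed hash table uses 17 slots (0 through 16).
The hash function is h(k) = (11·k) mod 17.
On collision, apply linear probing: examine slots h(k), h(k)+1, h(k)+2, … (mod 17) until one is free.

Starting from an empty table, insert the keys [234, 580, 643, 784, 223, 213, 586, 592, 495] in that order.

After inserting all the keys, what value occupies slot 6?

234: h=7 => slot 7
580: h=5 => slot 5
643: h=1 => slot 1
784: h=5, probe 5,6 => slot 6
223: h=5, probe 5,6,7,8 => slot 8
213: h=14 => slot 14
586: h=3 => slot 3
592: h=1, probe 1,2 => slot 2
495: h=5, probe 5,6,7,8,9 => slot 9
Table: [—, 643, 592, 586, —, 580, 784, 234, 223, 495, —, —, —, —, 213, —, —]

784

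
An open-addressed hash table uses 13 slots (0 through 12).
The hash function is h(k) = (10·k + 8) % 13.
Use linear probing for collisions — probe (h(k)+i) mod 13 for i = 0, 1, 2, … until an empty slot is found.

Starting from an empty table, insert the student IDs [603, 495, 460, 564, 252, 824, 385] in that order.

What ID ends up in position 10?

824

Insert 603: h=6, slot 6 empty => index 6.
Insert 495: h=5, slot 5 empty => index 5.
Insert 460: h=6, slot 6 occupied => index 7.
Insert 564: h=6, slots 6,7 occupied => index 8.
Insert 252: h=6, slots 6,7,8 occupied => index 9.
Insert 824: h=6, slots 6,7,8,9 occupied => index 10.
Insert 385: h=10, slot 10 occupied => index 11.
Table: [_, _, _, _, _, 495, 603, 460, 564, 252, 824, 385, _]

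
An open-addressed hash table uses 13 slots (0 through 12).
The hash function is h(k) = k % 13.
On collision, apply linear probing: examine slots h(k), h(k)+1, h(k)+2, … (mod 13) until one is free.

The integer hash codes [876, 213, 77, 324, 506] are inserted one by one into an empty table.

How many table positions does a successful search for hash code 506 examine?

3

Insert 876: h=5, slot 5 empty -> index 5.
Insert 213: h=5, slot 5 occupied -> index 6.
Insert 77: h=12, slot 12 empty -> index 12.
Insert 324: h=12, slot 12 occupied -> index 0.
Insert 506: h=12, slots 12,0 occupied -> index 1.
Table: [324, 506, ∅, ∅, ∅, 876, 213, ∅, ∅, ∅, ∅, ∅, 77]
Lookup 506: h=12, probe 12,0,1 → found at 1.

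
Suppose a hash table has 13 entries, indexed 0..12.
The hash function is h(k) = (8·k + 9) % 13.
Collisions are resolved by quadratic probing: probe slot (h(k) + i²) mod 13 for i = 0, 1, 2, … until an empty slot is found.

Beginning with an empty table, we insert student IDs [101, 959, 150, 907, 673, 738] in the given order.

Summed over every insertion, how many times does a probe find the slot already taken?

Insert 101: h=11, slot 11 empty → index 11.
Insert 959: h=11, slot 11 occupied → index 12.
Insert 150: h=0, slot 0 empty → index 0.
Insert 907: h=11, slots 11,12 occupied → index 2.
Insert 673: h=11, slots 11,12,2 occupied → index 7.
Insert 738: h=11, slots 11,12,2,7 occupied → index 1.
Table: [150, 738, 907, _, _, _, _, 673, _, _, _, 101, 959]

10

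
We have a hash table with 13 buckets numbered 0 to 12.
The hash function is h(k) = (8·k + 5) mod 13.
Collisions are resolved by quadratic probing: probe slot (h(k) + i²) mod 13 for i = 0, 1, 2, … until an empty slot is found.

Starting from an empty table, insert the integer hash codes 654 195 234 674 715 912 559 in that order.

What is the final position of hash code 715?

Insert 654: h=11, slot 11 empty → index 11.
Insert 195: h=5, slot 5 empty → index 5.
Insert 234: h=5, slot 5 occupied → index 6.
Insert 674: h=2, slot 2 empty → index 2.
Insert 715: h=5, slots 5,6 occupied → index 9.
Insert 912: h=8, slot 8 empty → index 8.
Insert 559: h=5, slots 5,6,9 occupied → index 1.
Table: [-, 559, 674, -, -, 195, 234, -, 912, 715, -, 654, -]

9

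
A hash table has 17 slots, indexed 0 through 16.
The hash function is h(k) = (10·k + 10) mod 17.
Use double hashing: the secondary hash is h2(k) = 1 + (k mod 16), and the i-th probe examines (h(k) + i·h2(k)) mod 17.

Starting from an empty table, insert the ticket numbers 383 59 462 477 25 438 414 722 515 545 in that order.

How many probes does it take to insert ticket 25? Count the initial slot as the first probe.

Insert 383: h=15, slot 15 empty => index 15.
Insert 59: h=5, slot 5 empty => index 5.
Insert 462: h=6, slot 6 empty => index 6.
Insert 477: h=3, slot 3 empty => index 3.
Insert 25: h=5, h2=10, slots 5,15 occupied => index 8.
Insert 438: h=4, slot 4 empty => index 4.
Insert 414: h=2, slot 2 empty => index 2.
Insert 722: h=5, h2=3, slots 5,8 occupied => index 11.
Insert 515: h=9, slot 9 empty => index 9.
Insert 545: h=3, h2=2, slots 3,5 occupied => index 7.
Table: [., ., 414, 477, 438, 59, 462, 545, 25, 515, ., 722, ., ., ., 383, .]

3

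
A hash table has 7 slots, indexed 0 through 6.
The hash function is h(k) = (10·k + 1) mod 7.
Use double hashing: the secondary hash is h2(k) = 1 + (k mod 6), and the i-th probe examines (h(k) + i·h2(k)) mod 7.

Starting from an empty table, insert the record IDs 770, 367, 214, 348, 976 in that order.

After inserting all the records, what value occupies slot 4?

770: h=1 → slot 1
367: h=3 → slot 3
214: h=6 → slot 6
348: h=2 → slot 2
976: h=3, h2=5, probe 3,1,6,4 → slot 4
Table: [—, 770, 348, 367, 976, —, 214]

976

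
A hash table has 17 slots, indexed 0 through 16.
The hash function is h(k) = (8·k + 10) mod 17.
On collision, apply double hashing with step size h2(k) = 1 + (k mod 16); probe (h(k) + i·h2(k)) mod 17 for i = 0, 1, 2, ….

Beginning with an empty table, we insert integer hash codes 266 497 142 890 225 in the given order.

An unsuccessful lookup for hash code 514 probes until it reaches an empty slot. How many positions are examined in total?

266: h=13 -> slot 13
497: h=8 -> slot 8
142: h=7 -> slot 7
890: h=7, h2=11, probe 7,1 -> slot 1
225: h=8, h2=2, probe 8,10 -> slot 10
Table: [∅, 890, ∅, ∅, ∅, ∅, ∅, 142, 497, ∅, 225, ∅, ∅, 266, ∅, ∅, ∅]
Lookup 514: h=8, h2=3, probe 8,11 → slot 11 empty, not found.

2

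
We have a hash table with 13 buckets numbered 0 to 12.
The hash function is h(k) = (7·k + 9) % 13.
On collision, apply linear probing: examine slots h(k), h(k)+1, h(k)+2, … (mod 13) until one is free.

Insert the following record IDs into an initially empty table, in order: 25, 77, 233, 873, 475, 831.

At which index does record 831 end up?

25 hashes to 2; slot 2 is free -> place at 2.
77 hashes to 2; 2 taken -> place at 3.
233 hashes to 2; 2,3 taken -> place at 4.
873 hashes to 10; slot 10 is free -> place at 10.
475 hashes to 6; slot 6 is free -> place at 6.
831 hashes to 2; 2,3,4 taken -> place at 5.
Table: [_, _, 25, 77, 233, 831, 475, _, _, _, 873, _, _]

5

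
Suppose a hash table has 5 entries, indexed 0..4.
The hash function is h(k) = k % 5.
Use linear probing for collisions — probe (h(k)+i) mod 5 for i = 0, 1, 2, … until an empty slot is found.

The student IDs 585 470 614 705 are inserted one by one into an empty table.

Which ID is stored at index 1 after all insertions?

470

585 hashes to 0; slot 0 is free => place at 0.
470 hashes to 0; 0 taken => place at 1.
614 hashes to 4; slot 4 is free => place at 4.
705 hashes to 0; 0,1 taken => place at 2.
Table: [585, 470, 705, -, 614]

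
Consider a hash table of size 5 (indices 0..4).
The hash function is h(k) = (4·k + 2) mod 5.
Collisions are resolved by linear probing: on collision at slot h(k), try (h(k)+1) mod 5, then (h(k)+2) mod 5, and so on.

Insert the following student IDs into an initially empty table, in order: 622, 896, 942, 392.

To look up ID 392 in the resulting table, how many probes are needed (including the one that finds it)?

4

622: h=0 -> slot 0
896: h=1 -> slot 1
942: h=0, probe 0,1,2 -> slot 2
392: h=0, probe 0,1,2,3 -> slot 3
Table: [622, 896, 942, 392, ∅]
Lookup 392: h=0, probe 0,1,2,3 → found at 3.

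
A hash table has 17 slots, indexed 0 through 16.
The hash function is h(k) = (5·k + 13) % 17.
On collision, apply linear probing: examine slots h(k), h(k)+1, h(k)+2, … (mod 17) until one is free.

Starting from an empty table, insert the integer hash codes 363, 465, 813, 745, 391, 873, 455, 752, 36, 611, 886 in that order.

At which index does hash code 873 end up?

Insert 363: h=9, slot 9 empty => index 9.
Insert 465: h=9, slot 9 occupied => index 10.
Insert 813: h=15, slot 15 empty => index 15.
Insert 745: h=15, slot 15 occupied => index 16.
Insert 391: h=13, slot 13 empty => index 13.
Insert 873: h=9, slots 9,10 occupied => index 11.
Insert 455: h=10, slots 10,11 occupied => index 12.
Insert 752: h=16, slot 16 occupied => index 0.
Insert 36: h=6, slot 6 empty => index 6.
Insert 611: h=8, slot 8 empty => index 8.
Insert 886: h=6, slot 6 occupied => index 7.
Table: [752, _, _, _, _, _, 36, 886, 611, 363, 465, 873, 455, 391, _, 813, 745]

11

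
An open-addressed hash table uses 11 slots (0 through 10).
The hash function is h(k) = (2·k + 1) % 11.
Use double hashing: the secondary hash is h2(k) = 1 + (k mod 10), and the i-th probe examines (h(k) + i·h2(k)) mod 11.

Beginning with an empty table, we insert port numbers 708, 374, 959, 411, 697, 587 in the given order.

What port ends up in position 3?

587

Insert 708: h=9, slot 9 empty => index 9.
Insert 374: h=1, slot 1 empty => index 1.
Insert 959: h=5, slot 5 empty => index 5.
Insert 411: h=9, h2=2, slot 9 occupied => index 0.
Insert 697: h=9, h2=8, slot 9 occupied => index 6.
Insert 587: h=9, h2=8, slots 9,6 occupied => index 3.
Table: [411, 374, -, 587, -, 959, 697, -, -, 708, -]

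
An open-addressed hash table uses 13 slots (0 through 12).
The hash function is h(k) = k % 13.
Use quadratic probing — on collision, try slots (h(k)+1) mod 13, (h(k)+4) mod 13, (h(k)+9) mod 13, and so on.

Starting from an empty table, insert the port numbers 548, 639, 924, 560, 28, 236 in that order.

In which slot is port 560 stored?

5

Insert 548: h=2, slot 2 empty -> index 2.
Insert 639: h=2, slot 2 occupied -> index 3.
Insert 924: h=1, slot 1 empty -> index 1.
Insert 560: h=1, slots 1,2 occupied -> index 5.
Insert 28: h=2, slots 2,3 occupied -> index 6.
Insert 236: h=2, slots 2,3,6 occupied -> index 11.
Table: [-, 924, 548, 639, -, 560, 28, -, -, -, -, 236, -]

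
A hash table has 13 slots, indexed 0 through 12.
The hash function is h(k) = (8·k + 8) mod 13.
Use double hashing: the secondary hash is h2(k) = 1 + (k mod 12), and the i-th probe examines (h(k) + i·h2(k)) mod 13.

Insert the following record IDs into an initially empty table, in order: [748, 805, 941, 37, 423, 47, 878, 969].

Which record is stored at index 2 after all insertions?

878

Insert 748: h=12, slot 12 empty → index 12.
Insert 805: h=0, slot 0 empty → index 0.
Insert 941: h=9, slot 9 empty → index 9.
Insert 37: h=5, slot 5 empty → index 5.
Insert 423: h=12, h2=4, slot 12 occupied → index 3.
Insert 47: h=7, slot 7 empty → index 7.
Insert 878: h=12, h2=3, slot 12 occupied → index 2.
Insert 969: h=12, h2=10, slots 12,9 occupied → index 6.
Table: [805, _, 878, 423, _, 37, 969, 47, _, 941, _, _, 748]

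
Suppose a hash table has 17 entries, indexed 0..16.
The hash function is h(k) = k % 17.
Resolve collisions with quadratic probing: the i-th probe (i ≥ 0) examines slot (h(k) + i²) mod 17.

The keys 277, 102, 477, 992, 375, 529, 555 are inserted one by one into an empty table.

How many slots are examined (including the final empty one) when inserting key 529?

Insert 277: h=5, slot 5 empty → index 5.
Insert 102: h=0, slot 0 empty → index 0.
Insert 477: h=1, slot 1 empty → index 1.
Insert 992: h=6, slot 6 empty → index 6.
Insert 375: h=1, slot 1 occupied → index 2.
Insert 529: h=2, slot 2 occupied → index 3.
Insert 555: h=11, slot 11 empty → index 11.
Table: [102, 477, 375, 529, —, 277, 992, —, —, —, —, 555, —, —, —, —, —]

2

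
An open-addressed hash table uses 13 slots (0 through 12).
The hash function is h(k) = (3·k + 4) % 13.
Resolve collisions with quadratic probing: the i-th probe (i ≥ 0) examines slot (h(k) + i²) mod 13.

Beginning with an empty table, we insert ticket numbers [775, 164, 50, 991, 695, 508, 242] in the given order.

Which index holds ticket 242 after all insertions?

Insert 775: h=2, slot 2 empty -> index 2.
Insert 164: h=2, slot 2 occupied -> index 3.
Insert 50: h=11, slot 11 empty -> index 11.
Insert 991: h=0, slot 0 empty -> index 0.
Insert 695: h=9, slot 9 empty -> index 9.
Insert 508: h=7, slot 7 empty -> index 7.
Insert 242: h=2, slots 2,3 occupied -> index 6.
Table: [991, -, 775, 164, -, -, 242, 508, -, 695, -, 50, -]

6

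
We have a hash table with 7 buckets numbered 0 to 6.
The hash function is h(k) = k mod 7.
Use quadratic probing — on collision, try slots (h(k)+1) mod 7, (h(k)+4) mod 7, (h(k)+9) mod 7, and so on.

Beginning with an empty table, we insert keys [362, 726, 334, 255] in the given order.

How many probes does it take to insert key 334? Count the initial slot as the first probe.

3

Insert 362: h=5, slot 5 empty → index 5.
Insert 726: h=5, slot 5 occupied → index 6.
Insert 334: h=5, slots 5,6 occupied → index 2.
Insert 255: h=3, slot 3 empty → index 3.
Table: [∅, ∅, 334, 255, ∅, 362, 726]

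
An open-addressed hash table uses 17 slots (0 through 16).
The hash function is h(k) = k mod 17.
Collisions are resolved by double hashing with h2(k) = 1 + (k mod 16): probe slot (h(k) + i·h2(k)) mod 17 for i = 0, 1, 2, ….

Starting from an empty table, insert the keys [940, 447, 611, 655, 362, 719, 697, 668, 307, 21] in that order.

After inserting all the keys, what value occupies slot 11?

21

Insert 940: h=5, slot 5 empty => index 5.
Insert 447: h=5, h2=16, slot 5 occupied => index 4.
Insert 611: h=16, slot 16 empty => index 16.
Insert 655: h=9, slot 9 empty => index 9.
Insert 362: h=5, h2=11, slots 5,16 occupied => index 10.
Insert 719: h=5, h2=16, slots 5,4 occupied => index 3.
Insert 697: h=0, slot 0 empty => index 0.
Insert 668: h=5, h2=13, slot 5 occupied => index 1.
Insert 307: h=1, h2=4, slots 1,5,9 occupied => index 13.
Insert 21: h=4, h2=6, slots 4,10,16,5 occupied => index 11.
Table: [697, 668, ∅, 719, 447, 940, ∅, ∅, ∅, 655, 362, 21, ∅, 307, ∅, ∅, 611]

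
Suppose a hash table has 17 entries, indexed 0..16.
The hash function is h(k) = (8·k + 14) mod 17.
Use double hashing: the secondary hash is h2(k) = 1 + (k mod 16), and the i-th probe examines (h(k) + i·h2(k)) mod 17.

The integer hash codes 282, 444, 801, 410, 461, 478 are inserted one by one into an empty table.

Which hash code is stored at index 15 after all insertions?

282: h=9 -> slot 9
444: h=13 -> slot 13
801: h=13, h2=2, probe 13,15 -> slot 15
410: h=13, h2=11, probe 13,7 -> slot 7
461: h=13, h2=14, probe 13,10 -> slot 10
478: h=13, h2=15, probe 13,11 -> slot 11
Table: [_, _, _, _, _, _, _, 410, _, 282, 461, 478, _, 444, _, 801, _]

801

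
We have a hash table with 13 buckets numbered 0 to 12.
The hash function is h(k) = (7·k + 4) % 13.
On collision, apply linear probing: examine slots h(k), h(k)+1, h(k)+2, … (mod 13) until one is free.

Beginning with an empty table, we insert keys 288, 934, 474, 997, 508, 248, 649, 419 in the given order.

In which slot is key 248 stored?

12

288: h=5 => slot 5
934: h=3 => slot 3
474: h=7 => slot 7
997: h=2 => slot 2
508: h=11 => slot 11
248: h=11, probe 11,12 => slot 12
649: h=10 => slot 10
419: h=12, probe 12,0 => slot 0
Table: [419, -, 997, 934, -, 288, -, 474, -, -, 649, 508, 248]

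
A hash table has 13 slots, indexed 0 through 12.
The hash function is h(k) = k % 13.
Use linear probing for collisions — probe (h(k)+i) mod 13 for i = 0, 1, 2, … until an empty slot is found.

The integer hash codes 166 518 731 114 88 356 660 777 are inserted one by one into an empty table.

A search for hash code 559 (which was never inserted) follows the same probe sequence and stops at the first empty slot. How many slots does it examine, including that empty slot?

5

166 hashes to 10; slot 10 is free → place at 10.
518 hashes to 11; slot 11 is free → place at 11.
731 hashes to 3; slot 3 is free → place at 3.
114 hashes to 10; 10,11 taken → place at 12.
88 hashes to 10; 10,11,12 taken → place at 0.
356 hashes to 5; slot 5 is free → place at 5.
660 hashes to 10; 10,11,12,0 taken → place at 1.
777 hashes to 10; 10,11,12,0,1 taken → place at 2.
Table: [88, 660, 777, 731, ∅, 356, ∅, ∅, ∅, ∅, 166, 518, 114]
Lookup 559: h=0, probe 0,1,2,3,4 → slot 4 empty, not found.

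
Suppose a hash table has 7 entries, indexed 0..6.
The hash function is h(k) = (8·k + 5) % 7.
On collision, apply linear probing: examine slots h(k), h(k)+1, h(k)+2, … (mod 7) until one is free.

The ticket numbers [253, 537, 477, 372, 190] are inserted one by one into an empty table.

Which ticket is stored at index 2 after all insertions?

253 hashes to 6; slot 6 is free => place at 6.
537 hashes to 3; slot 3 is free => place at 3.
477 hashes to 6; 6 taken => place at 0.
372 hashes to 6; 6,0 taken => place at 1.
190 hashes to 6; 6,0,1 taken => place at 2.
Table: [477, 372, 190, 537, ∅, ∅, 253]

190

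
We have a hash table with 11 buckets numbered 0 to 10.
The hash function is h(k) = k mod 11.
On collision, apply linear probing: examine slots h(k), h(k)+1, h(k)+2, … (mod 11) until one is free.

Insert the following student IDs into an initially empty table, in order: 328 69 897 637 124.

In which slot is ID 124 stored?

328 hashes to 9; slot 9 is free → place at 9.
69 hashes to 3; slot 3 is free → place at 3.
897 hashes to 6; slot 6 is free → place at 6.
637 hashes to 10; slot 10 is free → place at 10.
124 hashes to 3; 3 taken → place at 4.
Table: [., ., ., 69, 124, ., 897, ., ., 328, 637]

4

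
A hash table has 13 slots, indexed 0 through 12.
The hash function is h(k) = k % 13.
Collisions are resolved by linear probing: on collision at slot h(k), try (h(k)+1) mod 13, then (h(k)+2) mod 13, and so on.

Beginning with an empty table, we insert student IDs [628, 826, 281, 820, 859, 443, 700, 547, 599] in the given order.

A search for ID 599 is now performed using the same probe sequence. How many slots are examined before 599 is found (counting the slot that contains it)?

6

628: h=4 → slot 4
826: h=7 → slot 7
281: h=8 → slot 8
820: h=1 → slot 1
859: h=1, probe 1,2 → slot 2
443: h=1, probe 1,2,3 → slot 3
700: h=11 → slot 11
547: h=1, probe 1,2,3,4,5 → slot 5
599: h=1, probe 1,2,3,4,5,6 → slot 6
Table: [-, 820, 859, 443, 628, 547, 599, 826, 281, -, -, 700, -]
Lookup 599: h=1, probe 1,2,3,4,5,6 → found at 6.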